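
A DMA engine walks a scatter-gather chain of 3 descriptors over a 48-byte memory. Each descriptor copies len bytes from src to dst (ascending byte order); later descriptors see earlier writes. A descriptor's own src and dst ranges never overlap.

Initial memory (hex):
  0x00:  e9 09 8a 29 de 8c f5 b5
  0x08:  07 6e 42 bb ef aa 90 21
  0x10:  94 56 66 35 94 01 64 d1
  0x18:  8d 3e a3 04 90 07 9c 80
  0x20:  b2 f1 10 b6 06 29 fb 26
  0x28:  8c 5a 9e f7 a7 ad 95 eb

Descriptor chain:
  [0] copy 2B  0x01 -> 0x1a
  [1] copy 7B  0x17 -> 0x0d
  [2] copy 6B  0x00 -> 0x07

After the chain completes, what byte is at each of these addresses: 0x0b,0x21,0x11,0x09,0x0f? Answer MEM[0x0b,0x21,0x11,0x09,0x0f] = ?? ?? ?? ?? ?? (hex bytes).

MEM[0x0b,0x21,0x11,0x09,0x0f] = de f1 8a 8a 3e

  after D0: wrote 2B at 0x1a = 098a
  after D1: wrote 7B at 0x0d = d18d3e098a9007
  after D2: wrote 6B at 0x07 = e9098a29de8c
query mem[0x0b]=0xde, mem[0x21]=0xf1, mem[0x11]=0x8a, mem[0x09]=0x8a, mem[0x0f]=0x3e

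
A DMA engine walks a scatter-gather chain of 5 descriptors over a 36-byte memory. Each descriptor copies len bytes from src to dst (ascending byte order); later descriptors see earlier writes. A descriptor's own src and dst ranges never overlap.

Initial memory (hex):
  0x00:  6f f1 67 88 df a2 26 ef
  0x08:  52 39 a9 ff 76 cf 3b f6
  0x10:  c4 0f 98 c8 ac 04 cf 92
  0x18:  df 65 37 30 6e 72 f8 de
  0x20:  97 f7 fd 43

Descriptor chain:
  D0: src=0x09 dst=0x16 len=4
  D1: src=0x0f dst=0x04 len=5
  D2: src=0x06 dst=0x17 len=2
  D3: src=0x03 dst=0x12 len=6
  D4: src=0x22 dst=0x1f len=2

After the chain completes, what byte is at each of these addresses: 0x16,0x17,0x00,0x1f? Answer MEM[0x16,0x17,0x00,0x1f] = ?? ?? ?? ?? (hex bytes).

D0: mem[0x16..0x19] <- [39 a9 ff 76]
D1: mem[0x04..0x08] <- [f6 c4 0f 98 c8]
D2: mem[0x17..0x18] <- [0f 98]
D3: mem[0x12..0x17] <- [88 f6 c4 0f 98 c8]
D4: mem[0x1f..0x20] <- [fd 43]
query mem[0x16]=0x98, mem[0x17]=0xc8, mem[0x00]=0x6f, mem[0x1f]=0xfd

MEM[0x16,0x17,0x00,0x1f] = 98 c8 6f fd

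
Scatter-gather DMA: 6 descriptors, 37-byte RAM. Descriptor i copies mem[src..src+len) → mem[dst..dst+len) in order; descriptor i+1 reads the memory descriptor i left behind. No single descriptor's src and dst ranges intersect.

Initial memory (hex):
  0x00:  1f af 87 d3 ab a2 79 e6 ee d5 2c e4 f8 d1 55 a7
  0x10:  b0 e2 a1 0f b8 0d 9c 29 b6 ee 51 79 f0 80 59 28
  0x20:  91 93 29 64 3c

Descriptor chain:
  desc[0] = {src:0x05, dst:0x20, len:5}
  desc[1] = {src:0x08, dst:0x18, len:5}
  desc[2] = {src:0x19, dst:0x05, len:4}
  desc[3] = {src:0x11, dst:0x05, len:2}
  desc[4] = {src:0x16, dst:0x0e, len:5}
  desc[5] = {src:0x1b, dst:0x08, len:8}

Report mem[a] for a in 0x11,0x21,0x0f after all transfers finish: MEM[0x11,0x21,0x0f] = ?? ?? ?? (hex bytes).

MEM[0x11,0x21,0x0f] = d5 79 e6

[0] 0x05->0x20 len=5 : a2 79 e6 ee d5
[1] 0x08->0x18 len=5 : ee d5 2c e4 f8
[2] 0x19->0x05 len=4 : d5 2c e4 f8
[3] 0x11->0x05 len=2 : e2 a1
[4] 0x16->0x0e len=5 : 9c 29 ee d5 2c
[5] 0x1b->0x08 len=8 : e4 f8 80 59 28 a2 79 e6
query mem[0x11]=0xd5, mem[0x21]=0x79, mem[0x0f]=0xe6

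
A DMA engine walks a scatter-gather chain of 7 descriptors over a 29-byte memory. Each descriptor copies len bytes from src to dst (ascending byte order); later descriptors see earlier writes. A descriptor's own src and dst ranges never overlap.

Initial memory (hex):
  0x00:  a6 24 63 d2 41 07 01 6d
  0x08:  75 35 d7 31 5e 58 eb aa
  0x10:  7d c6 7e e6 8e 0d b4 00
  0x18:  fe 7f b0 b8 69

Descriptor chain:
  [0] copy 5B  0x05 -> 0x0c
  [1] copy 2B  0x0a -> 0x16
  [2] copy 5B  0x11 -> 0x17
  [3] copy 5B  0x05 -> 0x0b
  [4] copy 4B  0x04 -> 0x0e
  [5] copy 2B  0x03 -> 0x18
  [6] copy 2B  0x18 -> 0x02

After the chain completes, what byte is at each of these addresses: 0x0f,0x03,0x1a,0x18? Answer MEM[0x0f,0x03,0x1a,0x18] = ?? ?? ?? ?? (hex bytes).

MEM[0x0f,0x03,0x1a,0x18] = 07 41 8e d2

[0] 0x05->0x0c len=5 : 07 01 6d 75 35
[1] 0x0a->0x16 len=2 : d7 31
[2] 0x11->0x17 len=5 : c6 7e e6 8e 0d
[3] 0x05->0x0b len=5 : 07 01 6d 75 35
[4] 0x04->0x0e len=4 : 41 07 01 6d
[5] 0x03->0x18 len=2 : d2 41
[6] 0x18->0x02 len=2 : d2 41
query mem[0x0f]=0x07, mem[0x03]=0x41, mem[0x1a]=0x8e, mem[0x18]=0xd2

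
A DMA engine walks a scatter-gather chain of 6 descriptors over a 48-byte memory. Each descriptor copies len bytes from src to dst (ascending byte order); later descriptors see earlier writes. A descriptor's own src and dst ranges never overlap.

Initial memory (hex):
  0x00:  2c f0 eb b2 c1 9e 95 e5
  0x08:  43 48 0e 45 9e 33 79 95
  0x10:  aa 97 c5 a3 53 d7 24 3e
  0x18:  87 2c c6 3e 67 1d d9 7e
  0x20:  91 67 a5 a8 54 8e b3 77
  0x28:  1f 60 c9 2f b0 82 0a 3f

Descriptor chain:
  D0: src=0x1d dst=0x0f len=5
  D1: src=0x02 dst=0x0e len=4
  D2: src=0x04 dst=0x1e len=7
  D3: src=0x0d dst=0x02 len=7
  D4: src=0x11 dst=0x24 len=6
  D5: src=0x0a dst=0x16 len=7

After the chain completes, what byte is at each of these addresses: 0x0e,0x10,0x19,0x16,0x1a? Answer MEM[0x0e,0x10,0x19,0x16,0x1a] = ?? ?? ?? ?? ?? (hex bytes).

D0: mem[0x0f..0x13] <- [1d d9 7e 91 67]
D1: mem[0x0e..0x11] <- [eb b2 c1 9e]
D2: mem[0x1e..0x24] <- [c1 9e 95 e5 43 48 0e]
D3: mem[0x02..0x08] <- [33 eb b2 c1 9e 91 67]
D4: mem[0x24..0x29] <- [9e 91 67 53 d7 24]
D5: mem[0x16..0x1c] <- [0e 45 9e 33 eb b2 c1]
query mem[0x0e]=0xeb, mem[0x10]=0xc1, mem[0x19]=0x33, mem[0x16]=0x0e, mem[0x1a]=0xeb

MEM[0x0e,0x10,0x19,0x16,0x1a] = eb c1 33 0e eb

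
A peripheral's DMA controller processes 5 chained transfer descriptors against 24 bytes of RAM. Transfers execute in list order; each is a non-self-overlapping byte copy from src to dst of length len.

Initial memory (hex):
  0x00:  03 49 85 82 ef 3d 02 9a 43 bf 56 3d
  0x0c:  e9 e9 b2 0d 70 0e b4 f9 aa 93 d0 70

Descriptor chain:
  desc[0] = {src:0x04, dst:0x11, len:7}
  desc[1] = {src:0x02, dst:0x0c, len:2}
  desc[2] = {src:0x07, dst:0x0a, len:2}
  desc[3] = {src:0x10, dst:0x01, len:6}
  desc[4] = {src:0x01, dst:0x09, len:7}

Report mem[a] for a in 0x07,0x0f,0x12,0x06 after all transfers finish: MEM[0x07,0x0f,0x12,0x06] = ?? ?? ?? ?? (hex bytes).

MEM[0x07,0x0f,0x12,0x06] = 9a 9a 3d 43

D0: mem[0x11..0x17] <- [ef 3d 02 9a 43 bf 56]
D1: mem[0x0c..0x0d] <- [85 82]
D2: mem[0x0a..0x0b] <- [9a 43]
D3: mem[0x01..0x06] <- [70 ef 3d 02 9a 43]
D4: mem[0x09..0x0f] <- [70 ef 3d 02 9a 43 9a]
query mem[0x07]=0x9a, mem[0x0f]=0x9a, mem[0x12]=0x3d, mem[0x06]=0x43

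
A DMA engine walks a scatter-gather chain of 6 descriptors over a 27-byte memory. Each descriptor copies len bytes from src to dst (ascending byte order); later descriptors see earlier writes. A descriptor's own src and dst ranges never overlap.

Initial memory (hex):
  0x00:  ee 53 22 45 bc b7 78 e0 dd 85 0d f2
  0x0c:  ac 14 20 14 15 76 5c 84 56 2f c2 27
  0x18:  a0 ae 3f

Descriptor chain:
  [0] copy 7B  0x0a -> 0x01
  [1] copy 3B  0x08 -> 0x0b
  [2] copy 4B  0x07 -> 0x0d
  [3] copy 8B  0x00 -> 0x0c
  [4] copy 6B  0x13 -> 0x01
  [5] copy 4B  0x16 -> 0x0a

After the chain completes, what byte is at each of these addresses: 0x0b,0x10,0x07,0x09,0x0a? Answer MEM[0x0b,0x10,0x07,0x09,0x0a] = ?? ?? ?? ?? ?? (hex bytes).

  after D0: wrote 7B at 0x01 = 0df2ac14201415
  after D1: wrote 3B at 0x0b = dd850d
  after D2: wrote 4B at 0x0d = 15dd850d
  after D3: wrote 8B at 0x0c = ee0df2ac14201415
  after D4: wrote 6B at 0x01 = 15562fc227a0
  after D5: wrote 4B at 0x0a = c227a0ae
query mem[0x0b]=0x27, mem[0x10]=0x14, mem[0x07]=0x15, mem[0x09]=0x85, mem[0x0a]=0xc2

MEM[0x0b,0x10,0x07,0x09,0x0a] = 27 14 15 85 c2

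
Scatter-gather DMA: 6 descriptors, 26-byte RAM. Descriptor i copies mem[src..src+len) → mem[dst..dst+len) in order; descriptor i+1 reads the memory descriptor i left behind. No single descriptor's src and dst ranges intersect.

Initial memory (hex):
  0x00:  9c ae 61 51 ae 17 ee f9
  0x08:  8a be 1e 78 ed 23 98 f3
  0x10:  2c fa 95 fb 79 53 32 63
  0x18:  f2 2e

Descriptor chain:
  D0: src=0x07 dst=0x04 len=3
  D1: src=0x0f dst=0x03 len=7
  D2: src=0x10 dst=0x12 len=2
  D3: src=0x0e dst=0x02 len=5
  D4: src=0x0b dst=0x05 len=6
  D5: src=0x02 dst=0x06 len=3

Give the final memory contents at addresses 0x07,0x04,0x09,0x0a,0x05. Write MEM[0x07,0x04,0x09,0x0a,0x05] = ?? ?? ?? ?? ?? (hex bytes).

[0] 0x07->0x04 len=3 : f9 8a be
[1] 0x0f->0x03 len=7 : f3 2c fa 95 fb 79 53
[2] 0x10->0x12 len=2 : 2c fa
[3] 0x0e->0x02 len=5 : 98 f3 2c fa 2c
[4] 0x0b->0x05 len=6 : 78 ed 23 98 f3 2c
[5] 0x02->0x06 len=3 : 98 f3 2c
query mem[0x07]=0xf3, mem[0x04]=0x2c, mem[0x09]=0xf3, mem[0x0a]=0x2c, mem[0x05]=0x78

MEM[0x07,0x04,0x09,0x0a,0x05] = f3 2c f3 2c 78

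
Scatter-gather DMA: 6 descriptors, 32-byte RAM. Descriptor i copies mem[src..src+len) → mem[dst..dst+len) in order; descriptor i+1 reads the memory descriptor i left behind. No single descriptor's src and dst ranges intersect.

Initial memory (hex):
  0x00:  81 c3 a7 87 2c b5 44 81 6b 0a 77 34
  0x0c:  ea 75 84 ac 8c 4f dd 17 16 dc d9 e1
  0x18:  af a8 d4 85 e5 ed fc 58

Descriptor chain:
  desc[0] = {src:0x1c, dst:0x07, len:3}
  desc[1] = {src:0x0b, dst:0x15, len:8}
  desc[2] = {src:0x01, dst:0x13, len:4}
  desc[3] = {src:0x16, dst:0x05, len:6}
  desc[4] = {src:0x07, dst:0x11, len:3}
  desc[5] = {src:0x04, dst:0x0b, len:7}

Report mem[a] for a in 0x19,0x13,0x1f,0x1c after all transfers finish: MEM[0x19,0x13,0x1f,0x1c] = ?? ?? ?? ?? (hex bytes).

  after D0: wrote 3B at 0x07 = e5edfc
  after D1: wrote 8B at 0x15 = 34ea7584ac8c4fdd
  after D2: wrote 4B at 0x13 = c3a7872c
  after D3: wrote 6B at 0x05 = 2c7584ac8c4f
  after D4: wrote 3B at 0x11 = 84ac8c
  after D5: wrote 7B at 0x0b = 2c2c7584ac8c4f
query mem[0x19]=0xac, mem[0x13]=0x8c, mem[0x1f]=0x58, mem[0x1c]=0xdd

MEM[0x19,0x13,0x1f,0x1c] = ac 8c 58 dd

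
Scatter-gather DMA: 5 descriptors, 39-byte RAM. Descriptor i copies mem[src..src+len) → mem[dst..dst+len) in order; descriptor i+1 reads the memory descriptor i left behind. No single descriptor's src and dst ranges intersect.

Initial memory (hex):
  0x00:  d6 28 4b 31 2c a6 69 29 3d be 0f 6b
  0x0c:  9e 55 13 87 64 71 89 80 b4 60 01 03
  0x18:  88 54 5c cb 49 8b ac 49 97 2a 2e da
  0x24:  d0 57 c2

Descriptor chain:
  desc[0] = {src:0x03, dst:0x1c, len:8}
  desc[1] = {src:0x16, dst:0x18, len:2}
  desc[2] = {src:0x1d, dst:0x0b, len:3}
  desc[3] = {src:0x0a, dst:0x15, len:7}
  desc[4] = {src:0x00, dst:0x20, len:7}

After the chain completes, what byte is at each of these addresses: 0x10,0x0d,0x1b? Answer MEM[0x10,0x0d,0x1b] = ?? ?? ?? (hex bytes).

MEM[0x10,0x0d,0x1b] = 64 69 64

D0: mem[0x1c..0x23] <- [31 2c a6 69 29 3d be 0f]
D1: mem[0x18..0x19] <- [01 03]
D2: mem[0x0b..0x0d] <- [2c a6 69]
D3: mem[0x15..0x1b] <- [0f 2c a6 69 13 87 64]
D4: mem[0x20..0x26] <- [d6 28 4b 31 2c a6 69]
query mem[0x10]=0x64, mem[0x0d]=0x69, mem[0x1b]=0x64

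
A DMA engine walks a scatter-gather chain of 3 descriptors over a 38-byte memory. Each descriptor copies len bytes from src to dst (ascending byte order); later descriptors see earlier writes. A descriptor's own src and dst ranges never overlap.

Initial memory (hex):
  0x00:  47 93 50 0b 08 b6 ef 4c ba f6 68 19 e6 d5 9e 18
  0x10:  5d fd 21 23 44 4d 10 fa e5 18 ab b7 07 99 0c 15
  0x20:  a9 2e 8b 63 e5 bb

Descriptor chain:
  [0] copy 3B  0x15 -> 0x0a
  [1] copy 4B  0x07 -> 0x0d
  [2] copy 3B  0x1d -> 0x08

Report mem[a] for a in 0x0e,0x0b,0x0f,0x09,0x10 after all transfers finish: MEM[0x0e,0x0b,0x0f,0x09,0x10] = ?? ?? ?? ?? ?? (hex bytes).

  after D0: wrote 3B at 0x0a = 4d10fa
  after D1: wrote 4B at 0x0d = 4cbaf64d
  after D2: wrote 3B at 0x08 = 990c15
query mem[0x0e]=0xba, mem[0x0b]=0x10, mem[0x0f]=0xf6, mem[0x09]=0x0c, mem[0x10]=0x4d

MEM[0x0e,0x0b,0x0f,0x09,0x10] = ba 10 f6 0c 4d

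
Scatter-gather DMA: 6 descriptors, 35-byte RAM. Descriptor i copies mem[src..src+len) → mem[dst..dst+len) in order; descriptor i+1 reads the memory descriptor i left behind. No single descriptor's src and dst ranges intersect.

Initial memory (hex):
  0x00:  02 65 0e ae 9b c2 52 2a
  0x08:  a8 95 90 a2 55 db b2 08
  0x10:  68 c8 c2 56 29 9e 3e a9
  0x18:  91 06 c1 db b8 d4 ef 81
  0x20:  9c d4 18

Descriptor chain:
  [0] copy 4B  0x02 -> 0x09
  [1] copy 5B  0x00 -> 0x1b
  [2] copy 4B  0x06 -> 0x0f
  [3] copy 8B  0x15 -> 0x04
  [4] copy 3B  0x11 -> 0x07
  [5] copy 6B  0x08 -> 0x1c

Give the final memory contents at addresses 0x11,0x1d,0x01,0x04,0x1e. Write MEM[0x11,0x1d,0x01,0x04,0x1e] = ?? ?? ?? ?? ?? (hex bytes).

  after D0: wrote 4B at 0x09 = 0eae9bc2
  after D1: wrote 5B at 0x1b = 02650eae9b
  after D2: wrote 4B at 0x0f = 522aa80e
  after D3: wrote 8B at 0x04 = 9e3ea99106c10265
  after D4: wrote 3B at 0x07 = a80e56
  after D5: wrote 6B at 0x1c = 0e560265c2db
query mem[0x11]=0xa8, mem[0x1d]=0x56, mem[0x01]=0x65, mem[0x04]=0x9e, mem[0x1e]=0x02

MEM[0x11,0x1d,0x01,0x04,0x1e] = a8 56 65 9e 02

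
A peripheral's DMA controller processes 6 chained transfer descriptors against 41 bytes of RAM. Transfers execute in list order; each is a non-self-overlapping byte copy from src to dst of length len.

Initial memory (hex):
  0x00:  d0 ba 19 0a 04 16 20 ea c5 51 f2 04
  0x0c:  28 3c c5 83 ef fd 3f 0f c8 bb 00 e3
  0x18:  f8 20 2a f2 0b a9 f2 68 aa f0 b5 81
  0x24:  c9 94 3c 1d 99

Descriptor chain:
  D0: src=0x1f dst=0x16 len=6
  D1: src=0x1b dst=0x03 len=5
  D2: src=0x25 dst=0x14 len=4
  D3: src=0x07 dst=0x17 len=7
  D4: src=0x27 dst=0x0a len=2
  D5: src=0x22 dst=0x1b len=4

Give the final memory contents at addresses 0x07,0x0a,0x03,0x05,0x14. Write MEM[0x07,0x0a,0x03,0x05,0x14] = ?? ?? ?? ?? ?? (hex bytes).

MEM[0x07,0x0a,0x03,0x05,0x14] = 68 1d c9 a9 94

  after D0: wrote 6B at 0x16 = 68aaf0b581c9
  after D1: wrote 5B at 0x03 = c90ba9f268
  after D2: wrote 4B at 0x14 = 943c1d99
  after D3: wrote 7B at 0x17 = 68c551f204283c
  after D4: wrote 2B at 0x0a = 1d99
  after D5: wrote 4B at 0x1b = b581c994
query mem[0x07]=0x68, mem[0x0a]=0x1d, mem[0x03]=0xc9, mem[0x05]=0xa9, mem[0x14]=0x94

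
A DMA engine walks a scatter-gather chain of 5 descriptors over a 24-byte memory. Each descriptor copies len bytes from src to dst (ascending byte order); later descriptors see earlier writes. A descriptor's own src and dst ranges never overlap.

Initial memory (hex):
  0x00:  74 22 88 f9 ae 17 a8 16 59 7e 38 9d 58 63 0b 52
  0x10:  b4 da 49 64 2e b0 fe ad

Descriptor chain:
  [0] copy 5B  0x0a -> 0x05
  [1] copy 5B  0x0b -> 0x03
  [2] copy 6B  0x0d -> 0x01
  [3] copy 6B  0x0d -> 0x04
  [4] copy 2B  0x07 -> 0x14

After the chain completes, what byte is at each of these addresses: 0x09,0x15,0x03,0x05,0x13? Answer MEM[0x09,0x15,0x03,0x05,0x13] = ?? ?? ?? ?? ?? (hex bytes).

#0 dst[0x05+5] := {0x38,0x9d,0x58,0x63,0x0b}
#1 dst[0x03+5] := {0x9d,0x58,0x63,0x0b,0x52}
#2 dst[0x01+6] := {0x63,0x0b,0x52,0xb4,0xda,0x49}
#3 dst[0x04+6] := {0x63,0x0b,0x52,0xb4,0xda,0x49}
#4 dst[0x14+2] := {0xb4,0xda}
query mem[0x09]=0x49, mem[0x15]=0xda, mem[0x03]=0x52, mem[0x05]=0x0b, mem[0x13]=0x64

MEM[0x09,0x15,0x03,0x05,0x13] = 49 da 52 0b 64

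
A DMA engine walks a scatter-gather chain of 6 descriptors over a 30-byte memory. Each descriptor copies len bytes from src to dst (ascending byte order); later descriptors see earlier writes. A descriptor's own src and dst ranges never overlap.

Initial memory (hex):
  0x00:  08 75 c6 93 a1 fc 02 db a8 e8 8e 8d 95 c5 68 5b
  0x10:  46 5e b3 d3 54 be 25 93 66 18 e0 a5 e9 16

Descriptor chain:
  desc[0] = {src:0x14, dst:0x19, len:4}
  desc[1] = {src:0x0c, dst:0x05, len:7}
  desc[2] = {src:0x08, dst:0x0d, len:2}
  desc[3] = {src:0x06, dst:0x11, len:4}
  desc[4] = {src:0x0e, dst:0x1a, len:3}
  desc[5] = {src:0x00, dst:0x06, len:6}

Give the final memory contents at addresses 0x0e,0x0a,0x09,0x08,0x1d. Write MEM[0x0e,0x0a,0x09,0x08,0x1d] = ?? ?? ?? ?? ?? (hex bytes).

[0] 0x14->0x19 len=4 : 54 be 25 93
[1] 0x0c->0x05 len=7 : 95 c5 68 5b 46 5e b3
[2] 0x08->0x0d len=2 : 5b 46
[3] 0x06->0x11 len=4 : c5 68 5b 46
[4] 0x0e->0x1a len=3 : 46 5b 46
[5] 0x00->0x06 len=6 : 08 75 c6 93 a1 95
query mem[0x0e]=0x46, mem[0x0a]=0xa1, mem[0x09]=0x93, mem[0x08]=0xc6, mem[0x1d]=0x16

MEM[0x0e,0x0a,0x09,0x08,0x1d] = 46 a1 93 c6 16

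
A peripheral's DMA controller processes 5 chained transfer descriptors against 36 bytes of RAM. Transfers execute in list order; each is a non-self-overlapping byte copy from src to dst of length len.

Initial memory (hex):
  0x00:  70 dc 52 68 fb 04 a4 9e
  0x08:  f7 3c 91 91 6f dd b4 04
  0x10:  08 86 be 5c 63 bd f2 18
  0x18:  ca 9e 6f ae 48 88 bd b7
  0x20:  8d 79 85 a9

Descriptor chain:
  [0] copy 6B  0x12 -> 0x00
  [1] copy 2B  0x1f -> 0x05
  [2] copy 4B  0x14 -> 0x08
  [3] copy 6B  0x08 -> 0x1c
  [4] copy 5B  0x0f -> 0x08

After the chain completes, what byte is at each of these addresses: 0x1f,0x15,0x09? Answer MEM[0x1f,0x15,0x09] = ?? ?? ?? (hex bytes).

  after D0: wrote 6B at 0x00 = be5c63bdf218
  after D1: wrote 2B at 0x05 = b78d
  after D2: wrote 4B at 0x08 = 63bdf218
  after D3: wrote 6B at 0x1c = 63bdf2186fdd
  after D4: wrote 5B at 0x08 = 040886be5c
query mem[0x1f]=0x18, mem[0x15]=0xbd, mem[0x09]=0x08

MEM[0x1f,0x15,0x09] = 18 bd 08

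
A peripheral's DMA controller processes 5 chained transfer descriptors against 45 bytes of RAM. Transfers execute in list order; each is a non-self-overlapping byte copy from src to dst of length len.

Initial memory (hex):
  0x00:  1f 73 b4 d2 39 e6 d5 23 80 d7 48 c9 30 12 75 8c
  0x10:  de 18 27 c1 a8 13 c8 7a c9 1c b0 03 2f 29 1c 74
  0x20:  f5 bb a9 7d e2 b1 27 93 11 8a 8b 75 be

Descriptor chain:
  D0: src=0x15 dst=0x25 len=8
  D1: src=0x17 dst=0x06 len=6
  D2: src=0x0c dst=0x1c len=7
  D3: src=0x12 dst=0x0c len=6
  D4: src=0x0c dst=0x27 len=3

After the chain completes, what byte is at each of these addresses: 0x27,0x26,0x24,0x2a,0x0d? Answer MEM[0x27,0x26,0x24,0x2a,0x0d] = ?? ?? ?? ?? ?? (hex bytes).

MEM[0x27,0x26,0x24,0x2a,0x0d] = 27 c8 e2 b0 c1

D0: mem[0x25..0x2c] <- [13 c8 7a c9 1c b0 03 2f]
D1: mem[0x06..0x0b] <- [7a c9 1c b0 03 2f]
D2: mem[0x1c..0x22] <- [30 12 75 8c de 18 27]
D3: mem[0x0c..0x11] <- [27 c1 a8 13 c8 7a]
D4: mem[0x27..0x29] <- [27 c1 a8]
query mem[0x27]=0x27, mem[0x26]=0xc8, mem[0x24]=0xe2, mem[0x2a]=0xb0, mem[0x0d]=0xc1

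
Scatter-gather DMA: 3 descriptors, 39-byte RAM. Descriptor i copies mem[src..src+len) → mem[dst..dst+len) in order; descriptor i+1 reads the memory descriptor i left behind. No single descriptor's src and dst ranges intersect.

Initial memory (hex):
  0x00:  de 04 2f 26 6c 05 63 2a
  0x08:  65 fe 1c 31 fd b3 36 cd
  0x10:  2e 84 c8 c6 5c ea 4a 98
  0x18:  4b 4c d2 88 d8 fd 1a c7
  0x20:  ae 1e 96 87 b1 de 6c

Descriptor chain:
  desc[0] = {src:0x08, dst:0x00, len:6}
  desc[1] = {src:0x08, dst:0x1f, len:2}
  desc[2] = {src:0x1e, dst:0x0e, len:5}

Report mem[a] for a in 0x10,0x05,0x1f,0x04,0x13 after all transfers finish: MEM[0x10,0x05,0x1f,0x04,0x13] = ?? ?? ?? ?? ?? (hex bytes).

  after D0: wrote 6B at 0x00 = 65fe1c31fdb3
  after D1: wrote 2B at 0x1f = 65fe
  after D2: wrote 5B at 0x0e = 1a65fe1e96
query mem[0x10]=0xfe, mem[0x05]=0xb3, mem[0x1f]=0x65, mem[0x04]=0xfd, mem[0x13]=0xc6

MEM[0x10,0x05,0x1f,0x04,0x13] = fe b3 65 fd c6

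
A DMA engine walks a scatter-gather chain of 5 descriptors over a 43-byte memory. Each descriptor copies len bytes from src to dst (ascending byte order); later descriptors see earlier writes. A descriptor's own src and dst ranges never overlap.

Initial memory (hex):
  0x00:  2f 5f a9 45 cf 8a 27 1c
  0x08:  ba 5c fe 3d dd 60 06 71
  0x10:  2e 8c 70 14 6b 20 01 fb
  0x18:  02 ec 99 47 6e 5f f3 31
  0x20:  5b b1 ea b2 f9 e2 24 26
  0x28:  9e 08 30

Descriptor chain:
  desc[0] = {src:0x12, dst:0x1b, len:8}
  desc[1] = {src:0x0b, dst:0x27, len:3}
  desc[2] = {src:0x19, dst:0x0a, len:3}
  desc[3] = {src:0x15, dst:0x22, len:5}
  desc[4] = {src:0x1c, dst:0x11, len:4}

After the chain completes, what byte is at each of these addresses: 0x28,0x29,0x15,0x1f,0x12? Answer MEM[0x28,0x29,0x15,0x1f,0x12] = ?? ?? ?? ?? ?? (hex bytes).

MEM[0x28,0x29,0x15,0x1f,0x12] = dd 60 20 01 6b

#0 dst[0x1b+8] := {0x70,0x14,0x6b,0x20,0x01,0xfb,0x02,0xec}
#1 dst[0x27+3] := {0x3d,0xdd,0x60}
#2 dst[0x0a+3] := {0xec,0x99,0x70}
#3 dst[0x22+5] := {0x20,0x01,0xfb,0x02,0xec}
#4 dst[0x11+4] := {0x14,0x6b,0x20,0x01}
query mem[0x28]=0xdd, mem[0x29]=0x60, mem[0x15]=0x20, mem[0x1f]=0x01, mem[0x12]=0x6b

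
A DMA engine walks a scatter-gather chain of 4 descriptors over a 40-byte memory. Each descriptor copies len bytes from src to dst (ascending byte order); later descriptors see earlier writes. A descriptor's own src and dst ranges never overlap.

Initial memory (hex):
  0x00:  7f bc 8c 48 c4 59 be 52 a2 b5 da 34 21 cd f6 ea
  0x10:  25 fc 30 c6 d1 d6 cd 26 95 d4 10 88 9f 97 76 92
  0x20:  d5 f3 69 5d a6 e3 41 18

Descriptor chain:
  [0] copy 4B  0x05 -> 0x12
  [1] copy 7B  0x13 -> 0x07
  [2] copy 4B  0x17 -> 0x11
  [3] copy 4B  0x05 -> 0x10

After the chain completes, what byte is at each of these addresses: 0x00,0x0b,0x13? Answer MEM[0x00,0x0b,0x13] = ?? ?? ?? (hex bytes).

  after D0: wrote 4B at 0x12 = 59be52a2
  after D1: wrote 7B at 0x07 = be52a2cd2695d4
  after D2: wrote 4B at 0x11 = 2695d410
  after D3: wrote 4B at 0x10 = 59bebe52
query mem[0x00]=0x7f, mem[0x0b]=0x26, mem[0x13]=0x52

MEM[0x00,0x0b,0x13] = 7f 26 52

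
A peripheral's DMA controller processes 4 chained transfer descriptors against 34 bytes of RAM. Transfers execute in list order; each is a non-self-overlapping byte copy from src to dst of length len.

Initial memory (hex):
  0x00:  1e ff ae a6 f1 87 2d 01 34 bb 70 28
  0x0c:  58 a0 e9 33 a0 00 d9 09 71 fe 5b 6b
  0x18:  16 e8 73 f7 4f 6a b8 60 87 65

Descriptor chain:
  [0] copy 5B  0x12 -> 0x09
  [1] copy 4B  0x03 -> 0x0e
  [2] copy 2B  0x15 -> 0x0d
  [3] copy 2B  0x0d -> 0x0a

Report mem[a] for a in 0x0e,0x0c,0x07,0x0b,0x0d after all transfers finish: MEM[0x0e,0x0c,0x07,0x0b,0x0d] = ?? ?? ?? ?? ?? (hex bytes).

MEM[0x0e,0x0c,0x07,0x0b,0x0d] = 5b fe 01 5b fe

[0] 0x12->0x09 len=5 : d9 09 71 fe 5b
[1] 0x03->0x0e len=4 : a6 f1 87 2d
[2] 0x15->0x0d len=2 : fe 5b
[3] 0x0d->0x0a len=2 : fe 5b
query mem[0x0e]=0x5b, mem[0x0c]=0xfe, mem[0x07]=0x01, mem[0x0b]=0x5b, mem[0x0d]=0xfe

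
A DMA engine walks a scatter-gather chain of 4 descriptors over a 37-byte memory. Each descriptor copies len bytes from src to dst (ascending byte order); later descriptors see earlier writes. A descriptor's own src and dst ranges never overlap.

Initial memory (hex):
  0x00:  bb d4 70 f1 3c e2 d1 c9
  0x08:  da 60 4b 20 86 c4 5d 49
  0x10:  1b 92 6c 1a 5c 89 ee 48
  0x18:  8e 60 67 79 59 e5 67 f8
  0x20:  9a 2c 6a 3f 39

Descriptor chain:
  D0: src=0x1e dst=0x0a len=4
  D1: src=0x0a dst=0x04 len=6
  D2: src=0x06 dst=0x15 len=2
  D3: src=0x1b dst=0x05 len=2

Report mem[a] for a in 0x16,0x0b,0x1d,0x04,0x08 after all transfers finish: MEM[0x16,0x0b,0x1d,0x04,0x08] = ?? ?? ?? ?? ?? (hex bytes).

  after D0: wrote 4B at 0x0a = 67f89a2c
  after D1: wrote 6B at 0x04 = 67f89a2c5d49
  after D2: wrote 2B at 0x15 = 9a2c
  after D3: wrote 2B at 0x05 = 7959
query mem[0x16]=0x2c, mem[0x0b]=0xf8, mem[0x1d]=0xe5, mem[0x04]=0x67, mem[0x08]=0x5d

MEM[0x16,0x0b,0x1d,0x04,0x08] = 2c f8 e5 67 5d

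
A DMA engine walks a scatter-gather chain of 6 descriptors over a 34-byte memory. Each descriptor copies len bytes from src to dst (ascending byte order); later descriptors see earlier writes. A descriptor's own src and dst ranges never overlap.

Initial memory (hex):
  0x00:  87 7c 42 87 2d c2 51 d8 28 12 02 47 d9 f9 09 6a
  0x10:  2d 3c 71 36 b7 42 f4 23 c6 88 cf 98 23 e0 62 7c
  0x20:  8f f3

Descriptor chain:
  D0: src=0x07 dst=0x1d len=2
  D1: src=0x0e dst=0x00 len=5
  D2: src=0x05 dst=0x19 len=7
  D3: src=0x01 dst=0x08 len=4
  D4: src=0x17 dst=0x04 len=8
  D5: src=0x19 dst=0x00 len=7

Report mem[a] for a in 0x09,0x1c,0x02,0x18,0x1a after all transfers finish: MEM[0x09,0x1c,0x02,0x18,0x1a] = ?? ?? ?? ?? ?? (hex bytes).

MEM[0x09,0x1c,0x02,0x18,0x1a] = 28 28 d8 c6 51

  after D0: wrote 2B at 0x1d = d828
  after D1: wrote 5B at 0x00 = 096a2d3c71
  after D2: wrote 7B at 0x19 = c251d828120247
  after D3: wrote 4B at 0x08 = 6a2d3c71
  after D4: wrote 8B at 0x04 = 23c6c251d8281202
  after D5: wrote 7B at 0x00 = c251d828120247
query mem[0x09]=0x28, mem[0x1c]=0x28, mem[0x02]=0xd8, mem[0x18]=0xc6, mem[0x1a]=0x51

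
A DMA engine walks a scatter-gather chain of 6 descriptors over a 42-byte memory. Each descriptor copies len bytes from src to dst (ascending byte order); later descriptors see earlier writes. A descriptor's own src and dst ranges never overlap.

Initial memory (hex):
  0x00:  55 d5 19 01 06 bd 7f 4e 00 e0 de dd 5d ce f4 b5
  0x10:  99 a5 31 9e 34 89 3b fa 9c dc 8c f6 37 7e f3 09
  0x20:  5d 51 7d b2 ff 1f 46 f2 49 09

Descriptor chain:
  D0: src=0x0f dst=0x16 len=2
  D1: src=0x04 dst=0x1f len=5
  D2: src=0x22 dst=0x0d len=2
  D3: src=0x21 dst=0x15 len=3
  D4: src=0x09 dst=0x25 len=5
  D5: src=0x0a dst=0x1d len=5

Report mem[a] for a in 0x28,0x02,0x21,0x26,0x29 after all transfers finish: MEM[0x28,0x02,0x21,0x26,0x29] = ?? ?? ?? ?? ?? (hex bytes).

MEM[0x28,0x02,0x21,0x26,0x29] = 5d 19 00 de 4e

D0: mem[0x16..0x17] <- [b5 99]
D1: mem[0x1f..0x23] <- [06 bd 7f 4e 00]
D2: mem[0x0d..0x0e] <- [4e 00]
D3: mem[0x15..0x17] <- [7f 4e 00]
D4: mem[0x25..0x29] <- [e0 de dd 5d 4e]
D5: mem[0x1d..0x21] <- [de dd 5d 4e 00]
query mem[0x28]=0x5d, mem[0x02]=0x19, mem[0x21]=0x00, mem[0x26]=0xde, mem[0x29]=0x4e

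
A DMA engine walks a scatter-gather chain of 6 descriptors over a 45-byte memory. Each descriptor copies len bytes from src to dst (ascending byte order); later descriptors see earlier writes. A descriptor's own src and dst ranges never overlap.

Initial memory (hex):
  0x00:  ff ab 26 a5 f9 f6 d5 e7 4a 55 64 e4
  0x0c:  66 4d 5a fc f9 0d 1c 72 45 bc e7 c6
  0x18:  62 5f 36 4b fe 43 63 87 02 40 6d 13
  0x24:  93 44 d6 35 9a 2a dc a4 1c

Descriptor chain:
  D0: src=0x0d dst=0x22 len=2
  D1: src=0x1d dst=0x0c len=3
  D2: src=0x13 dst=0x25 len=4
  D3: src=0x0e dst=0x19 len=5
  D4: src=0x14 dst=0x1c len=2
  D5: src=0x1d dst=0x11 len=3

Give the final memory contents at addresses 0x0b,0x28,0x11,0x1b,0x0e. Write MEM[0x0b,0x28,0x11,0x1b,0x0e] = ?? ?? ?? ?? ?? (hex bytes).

MEM[0x0b,0x28,0x11,0x1b,0x0e] = e4 e7 bc f9 87

#0 dst[0x22+2] := {0x4d,0x5a}
#1 dst[0x0c+3] := {0x43,0x63,0x87}
#2 dst[0x25+4] := {0x72,0x45,0xbc,0xe7}
#3 dst[0x19+5] := {0x87,0xfc,0xf9,0x0d,0x1c}
#4 dst[0x1c+2] := {0x45,0xbc}
#5 dst[0x11+3] := {0xbc,0x63,0x87}
query mem[0x0b]=0xe4, mem[0x28]=0xe7, mem[0x11]=0xbc, mem[0x1b]=0xf9, mem[0x0e]=0x87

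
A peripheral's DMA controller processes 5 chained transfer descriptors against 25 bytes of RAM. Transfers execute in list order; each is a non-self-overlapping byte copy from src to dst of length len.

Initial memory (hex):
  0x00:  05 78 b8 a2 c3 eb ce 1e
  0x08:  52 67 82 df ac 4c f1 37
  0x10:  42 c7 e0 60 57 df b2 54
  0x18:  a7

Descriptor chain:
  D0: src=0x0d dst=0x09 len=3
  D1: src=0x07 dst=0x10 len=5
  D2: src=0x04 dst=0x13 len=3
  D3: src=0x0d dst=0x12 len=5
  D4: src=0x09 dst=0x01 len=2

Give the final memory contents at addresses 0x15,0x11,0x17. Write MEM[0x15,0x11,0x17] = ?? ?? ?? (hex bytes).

MEM[0x15,0x11,0x17] = 1e 52 54

D0: mem[0x09..0x0b] <- [4c f1 37]
D1: mem[0x10..0x14] <- [1e 52 4c f1 37]
D2: mem[0x13..0x15] <- [c3 eb ce]
D3: mem[0x12..0x16] <- [4c f1 37 1e 52]
D4: mem[0x01..0x02] <- [4c f1]
query mem[0x15]=0x1e, mem[0x11]=0x52, mem[0x17]=0x54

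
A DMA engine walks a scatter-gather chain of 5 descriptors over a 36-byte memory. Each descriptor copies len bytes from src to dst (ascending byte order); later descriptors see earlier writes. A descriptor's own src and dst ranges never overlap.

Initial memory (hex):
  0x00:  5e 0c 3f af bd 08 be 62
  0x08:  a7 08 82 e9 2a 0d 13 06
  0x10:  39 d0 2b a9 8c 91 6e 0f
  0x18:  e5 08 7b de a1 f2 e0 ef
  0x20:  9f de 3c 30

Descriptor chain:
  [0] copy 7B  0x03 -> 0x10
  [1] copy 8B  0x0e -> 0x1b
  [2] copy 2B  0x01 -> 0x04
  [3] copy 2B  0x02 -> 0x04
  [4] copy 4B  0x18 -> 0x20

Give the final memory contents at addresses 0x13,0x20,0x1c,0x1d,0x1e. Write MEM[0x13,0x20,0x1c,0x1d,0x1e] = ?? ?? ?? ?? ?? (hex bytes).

#0 dst[0x10+7] := {0xaf,0xbd,0x08,0xbe,0x62,0xa7,0x08}
#1 dst[0x1b+8] := {0x13,0x06,0xaf,0xbd,0x08,0xbe,0x62,0xa7}
#2 dst[0x04+2] := {0x0c,0x3f}
#3 dst[0x04+2] := {0x3f,0xaf}
#4 dst[0x20+4] := {0xe5,0x08,0x7b,0x13}
query mem[0x13]=0xbe, mem[0x20]=0xe5, mem[0x1c]=0x06, mem[0x1d]=0xaf, mem[0x1e]=0xbd

MEM[0x13,0x20,0x1c,0x1d,0x1e] = be e5 06 af bd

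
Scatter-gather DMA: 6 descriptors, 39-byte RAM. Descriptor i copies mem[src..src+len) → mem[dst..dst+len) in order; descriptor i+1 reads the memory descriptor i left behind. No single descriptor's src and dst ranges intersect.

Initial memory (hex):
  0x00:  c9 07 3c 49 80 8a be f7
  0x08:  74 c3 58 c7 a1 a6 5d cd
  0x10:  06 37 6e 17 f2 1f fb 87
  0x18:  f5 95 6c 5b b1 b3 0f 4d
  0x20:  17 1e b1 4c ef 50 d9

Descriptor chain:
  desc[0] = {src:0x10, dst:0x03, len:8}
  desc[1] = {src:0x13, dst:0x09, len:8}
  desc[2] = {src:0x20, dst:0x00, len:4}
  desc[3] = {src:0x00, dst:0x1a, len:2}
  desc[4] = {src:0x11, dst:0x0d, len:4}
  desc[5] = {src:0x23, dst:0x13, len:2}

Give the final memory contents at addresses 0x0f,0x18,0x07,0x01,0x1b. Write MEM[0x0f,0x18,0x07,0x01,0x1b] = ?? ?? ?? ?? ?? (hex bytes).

D0: mem[0x03..0x0a] <- [06 37 6e 17 f2 1f fb 87]
D1: mem[0x09..0x10] <- [17 f2 1f fb 87 f5 95 6c]
D2: mem[0x00..0x03] <- [17 1e b1 4c]
D3: mem[0x1a..0x1b] <- [17 1e]
D4: mem[0x0d..0x10] <- [37 6e 17 f2]
D5: mem[0x13..0x14] <- [4c ef]
query mem[0x0f]=0x17, mem[0x18]=0xf5, mem[0x07]=0xf2, mem[0x01]=0x1e, mem[0x1b]=0x1e

MEM[0x0f,0x18,0x07,0x01,0x1b] = 17 f5 f2 1e 1e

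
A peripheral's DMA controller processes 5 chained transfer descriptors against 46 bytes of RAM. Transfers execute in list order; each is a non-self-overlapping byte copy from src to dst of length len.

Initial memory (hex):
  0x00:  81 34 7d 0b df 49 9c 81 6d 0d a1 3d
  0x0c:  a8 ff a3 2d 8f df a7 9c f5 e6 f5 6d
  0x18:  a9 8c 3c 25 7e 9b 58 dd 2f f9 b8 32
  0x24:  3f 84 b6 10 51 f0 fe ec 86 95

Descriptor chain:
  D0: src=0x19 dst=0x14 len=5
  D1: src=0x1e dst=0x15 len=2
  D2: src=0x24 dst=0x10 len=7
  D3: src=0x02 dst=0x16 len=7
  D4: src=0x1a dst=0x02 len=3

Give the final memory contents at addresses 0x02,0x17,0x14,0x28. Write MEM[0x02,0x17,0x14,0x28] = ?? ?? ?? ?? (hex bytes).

MEM[0x02,0x17,0x14,0x28] = 9c 0b 51 51

  after D0: wrote 5B at 0x14 = 8c3c257e9b
  after D1: wrote 2B at 0x15 = 58dd
  after D2: wrote 7B at 0x10 = 3f84b61051f0fe
  after D3: wrote 7B at 0x16 = 7d0bdf499c816d
  after D4: wrote 3B at 0x02 = 9c816d
query mem[0x02]=0x9c, mem[0x17]=0x0b, mem[0x14]=0x51, mem[0x28]=0x51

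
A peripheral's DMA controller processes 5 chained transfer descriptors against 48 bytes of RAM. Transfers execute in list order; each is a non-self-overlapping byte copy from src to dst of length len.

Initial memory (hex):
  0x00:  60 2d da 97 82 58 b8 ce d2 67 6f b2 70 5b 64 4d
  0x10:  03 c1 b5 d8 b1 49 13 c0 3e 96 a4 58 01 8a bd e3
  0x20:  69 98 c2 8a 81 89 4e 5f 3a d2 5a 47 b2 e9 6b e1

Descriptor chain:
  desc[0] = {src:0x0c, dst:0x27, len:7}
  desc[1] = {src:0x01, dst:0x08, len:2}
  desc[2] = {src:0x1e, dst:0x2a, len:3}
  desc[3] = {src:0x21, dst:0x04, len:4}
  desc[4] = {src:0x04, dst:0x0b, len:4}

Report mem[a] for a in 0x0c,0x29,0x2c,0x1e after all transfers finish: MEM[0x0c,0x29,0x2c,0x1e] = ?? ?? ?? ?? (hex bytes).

MEM[0x0c,0x29,0x2c,0x1e] = c2 64 69 bd

  after D0: wrote 7B at 0x27 = 705b644d03c1b5
  after D1: wrote 2B at 0x08 = 2dda
  after D2: wrote 3B at 0x2a = bde369
  after D3: wrote 4B at 0x04 = 98c28a81
  after D4: wrote 4B at 0x0b = 98c28a81
query mem[0x0c]=0xc2, mem[0x29]=0x64, mem[0x2c]=0x69, mem[0x1e]=0xbd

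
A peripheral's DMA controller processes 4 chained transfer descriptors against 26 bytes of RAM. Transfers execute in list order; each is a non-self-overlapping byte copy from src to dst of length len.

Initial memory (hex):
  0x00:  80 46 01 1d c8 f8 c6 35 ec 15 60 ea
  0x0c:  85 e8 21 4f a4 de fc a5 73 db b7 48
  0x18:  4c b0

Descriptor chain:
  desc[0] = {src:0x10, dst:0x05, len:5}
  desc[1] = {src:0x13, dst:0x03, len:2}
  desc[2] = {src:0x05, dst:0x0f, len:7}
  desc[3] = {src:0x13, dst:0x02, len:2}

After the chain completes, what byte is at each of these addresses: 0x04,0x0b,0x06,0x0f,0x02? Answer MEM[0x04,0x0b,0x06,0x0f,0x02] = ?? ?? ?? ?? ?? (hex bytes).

MEM[0x04,0x0b,0x06,0x0f,0x02] = 73 ea de a4 73

[0] 0x10->0x05 len=5 : a4 de fc a5 73
[1] 0x13->0x03 len=2 : a5 73
[2] 0x05->0x0f len=7 : a4 de fc a5 73 60 ea
[3] 0x13->0x02 len=2 : 73 60
query mem[0x04]=0x73, mem[0x0b]=0xea, mem[0x06]=0xde, mem[0x0f]=0xa4, mem[0x02]=0x73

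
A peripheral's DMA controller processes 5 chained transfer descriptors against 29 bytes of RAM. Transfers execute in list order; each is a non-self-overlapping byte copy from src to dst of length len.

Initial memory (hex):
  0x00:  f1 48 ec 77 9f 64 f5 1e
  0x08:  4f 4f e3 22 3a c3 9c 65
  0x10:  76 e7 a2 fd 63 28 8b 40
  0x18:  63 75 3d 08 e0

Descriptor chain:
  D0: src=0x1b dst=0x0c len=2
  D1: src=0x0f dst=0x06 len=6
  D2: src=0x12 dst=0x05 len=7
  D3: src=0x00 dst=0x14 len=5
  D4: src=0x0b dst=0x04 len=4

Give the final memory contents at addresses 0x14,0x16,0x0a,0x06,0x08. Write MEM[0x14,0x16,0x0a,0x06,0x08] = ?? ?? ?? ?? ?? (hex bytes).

[0] 0x1b->0x0c len=2 : 08 e0
[1] 0x0f->0x06 len=6 : 65 76 e7 a2 fd 63
[2] 0x12->0x05 len=7 : a2 fd 63 28 8b 40 63
[3] 0x00->0x14 len=5 : f1 48 ec 77 9f
[4] 0x0b->0x04 len=4 : 63 08 e0 9c
query mem[0x14]=0xf1, mem[0x16]=0xec, mem[0x0a]=0x40, mem[0x06]=0xe0, mem[0x08]=0x28

MEM[0x14,0x16,0x0a,0x06,0x08] = f1 ec 40 e0 28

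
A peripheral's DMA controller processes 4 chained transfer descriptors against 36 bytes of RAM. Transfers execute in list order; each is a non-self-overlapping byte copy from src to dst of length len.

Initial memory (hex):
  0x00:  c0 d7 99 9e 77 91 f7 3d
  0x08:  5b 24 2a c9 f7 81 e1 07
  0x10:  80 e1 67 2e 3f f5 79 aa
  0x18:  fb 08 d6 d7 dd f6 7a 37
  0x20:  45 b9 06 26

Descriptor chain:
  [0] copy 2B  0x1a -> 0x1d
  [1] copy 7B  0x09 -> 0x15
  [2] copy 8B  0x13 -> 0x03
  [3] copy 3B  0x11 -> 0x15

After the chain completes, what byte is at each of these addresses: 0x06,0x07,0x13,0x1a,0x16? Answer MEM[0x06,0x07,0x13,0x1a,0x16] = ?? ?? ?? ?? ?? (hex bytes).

[0] 0x1a->0x1d len=2 : d6 d7
[1] 0x09->0x15 len=7 : 24 2a c9 f7 81 e1 07
[2] 0x13->0x03 len=8 : 2e 3f 24 2a c9 f7 81 e1
[3] 0x11->0x15 len=3 : e1 67 2e
query mem[0x06]=0x2a, mem[0x07]=0xc9, mem[0x13]=0x2e, mem[0x1a]=0xe1, mem[0x16]=0x67

MEM[0x06,0x07,0x13,0x1a,0x16] = 2a c9 2e e1 67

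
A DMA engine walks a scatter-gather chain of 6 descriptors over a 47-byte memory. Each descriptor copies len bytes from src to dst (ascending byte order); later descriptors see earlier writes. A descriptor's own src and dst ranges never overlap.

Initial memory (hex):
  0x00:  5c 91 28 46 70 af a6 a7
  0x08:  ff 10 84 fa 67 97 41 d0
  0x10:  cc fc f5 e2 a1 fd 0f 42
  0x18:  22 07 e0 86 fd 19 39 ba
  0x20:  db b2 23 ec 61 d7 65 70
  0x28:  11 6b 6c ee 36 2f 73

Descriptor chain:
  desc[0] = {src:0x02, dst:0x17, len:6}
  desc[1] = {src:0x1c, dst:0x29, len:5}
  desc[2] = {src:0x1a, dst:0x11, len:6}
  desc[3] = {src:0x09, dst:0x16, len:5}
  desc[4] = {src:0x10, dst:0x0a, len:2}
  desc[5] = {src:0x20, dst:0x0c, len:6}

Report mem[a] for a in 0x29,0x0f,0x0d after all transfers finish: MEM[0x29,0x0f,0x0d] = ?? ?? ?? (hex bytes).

#0 dst[0x17+6] := {0x28,0x46,0x70,0xaf,0xa6,0xa7}
#1 dst[0x29+5] := {0xa7,0x19,0x39,0xba,0xdb}
#2 dst[0x11+6] := {0xaf,0xa6,0xa7,0x19,0x39,0xba}
#3 dst[0x16+5] := {0x10,0x84,0xfa,0x67,0x97}
#4 dst[0x0a+2] := {0xcc,0xaf}
#5 dst[0x0c+6] := {0xdb,0xb2,0x23,0xec,0x61,0xd7}
query mem[0x29]=0xa7, mem[0x0f]=0xec, mem[0x0d]=0xb2

MEM[0x29,0x0f,0x0d] = a7 ec b2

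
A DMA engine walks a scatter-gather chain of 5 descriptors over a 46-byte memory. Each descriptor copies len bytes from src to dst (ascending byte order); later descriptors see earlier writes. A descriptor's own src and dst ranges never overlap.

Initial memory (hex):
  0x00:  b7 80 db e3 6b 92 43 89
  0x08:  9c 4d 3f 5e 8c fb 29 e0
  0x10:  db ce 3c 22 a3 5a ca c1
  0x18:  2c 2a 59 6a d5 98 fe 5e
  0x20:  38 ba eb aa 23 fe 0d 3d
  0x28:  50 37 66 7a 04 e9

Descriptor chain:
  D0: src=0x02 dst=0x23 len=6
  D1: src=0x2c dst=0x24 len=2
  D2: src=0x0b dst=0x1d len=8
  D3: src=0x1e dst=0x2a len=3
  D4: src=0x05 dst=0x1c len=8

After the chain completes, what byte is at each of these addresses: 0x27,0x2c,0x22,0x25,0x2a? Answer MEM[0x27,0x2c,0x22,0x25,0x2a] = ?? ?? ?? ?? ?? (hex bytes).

MEM[0x27,0x2c,0x22,0x25,0x2a] = 43 29 5e e9 8c

  after D0: wrote 6B at 0x23 = dbe36b924389
  after D1: wrote 2B at 0x24 = 04e9
  after D2: wrote 8B at 0x1d = 5e8cfb29e0dbce3c
  after D3: wrote 3B at 0x2a = 8cfb29
  after D4: wrote 8B at 0x1c = 9243899c4d3f5e8c
query mem[0x27]=0x43, mem[0x2c]=0x29, mem[0x22]=0x5e, mem[0x25]=0xe9, mem[0x2a]=0x8c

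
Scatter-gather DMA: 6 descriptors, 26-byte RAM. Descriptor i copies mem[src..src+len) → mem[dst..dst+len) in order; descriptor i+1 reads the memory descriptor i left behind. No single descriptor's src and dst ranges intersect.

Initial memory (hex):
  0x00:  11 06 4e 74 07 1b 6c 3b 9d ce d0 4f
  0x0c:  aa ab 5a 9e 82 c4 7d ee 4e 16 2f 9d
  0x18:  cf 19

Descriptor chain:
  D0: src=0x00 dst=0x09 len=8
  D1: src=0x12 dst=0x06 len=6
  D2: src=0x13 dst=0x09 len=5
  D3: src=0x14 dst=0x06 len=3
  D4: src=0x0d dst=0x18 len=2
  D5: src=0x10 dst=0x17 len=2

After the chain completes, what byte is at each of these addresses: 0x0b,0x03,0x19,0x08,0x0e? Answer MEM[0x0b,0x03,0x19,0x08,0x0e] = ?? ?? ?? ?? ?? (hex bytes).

[0] 0x00->0x09 len=8 : 11 06 4e 74 07 1b 6c 3b
[1] 0x12->0x06 len=6 : 7d ee 4e 16 2f 9d
[2] 0x13->0x09 len=5 : ee 4e 16 2f 9d
[3] 0x14->0x06 len=3 : 4e 16 2f
[4] 0x0d->0x18 len=2 : 9d 1b
[5] 0x10->0x17 len=2 : 3b c4
query mem[0x0b]=0x16, mem[0x03]=0x74, mem[0x19]=0x1b, mem[0x08]=0x2f, mem[0x0e]=0x1b

MEM[0x0b,0x03,0x19,0x08,0x0e] = 16 74 1b 2f 1b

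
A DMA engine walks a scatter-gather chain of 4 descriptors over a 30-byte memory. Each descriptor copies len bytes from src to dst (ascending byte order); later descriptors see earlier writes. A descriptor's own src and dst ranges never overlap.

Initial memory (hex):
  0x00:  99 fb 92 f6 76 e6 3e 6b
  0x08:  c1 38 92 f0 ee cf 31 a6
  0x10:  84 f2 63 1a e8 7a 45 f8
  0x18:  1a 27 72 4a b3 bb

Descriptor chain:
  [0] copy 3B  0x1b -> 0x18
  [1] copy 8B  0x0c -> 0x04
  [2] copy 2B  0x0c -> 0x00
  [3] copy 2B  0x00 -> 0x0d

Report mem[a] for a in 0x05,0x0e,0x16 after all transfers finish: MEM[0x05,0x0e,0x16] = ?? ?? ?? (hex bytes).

#0 dst[0x18+3] := {0x4a,0xb3,0xbb}
#1 dst[0x04+8] := {0xee,0xcf,0x31,0xa6,0x84,0xf2,0x63,0x1a}
#2 dst[0x00+2] := {0xee,0xcf}
#3 dst[0x0d+2] := {0xee,0xcf}
query mem[0x05]=0xcf, mem[0x0e]=0xcf, mem[0x16]=0x45

MEM[0x05,0x0e,0x16] = cf cf 45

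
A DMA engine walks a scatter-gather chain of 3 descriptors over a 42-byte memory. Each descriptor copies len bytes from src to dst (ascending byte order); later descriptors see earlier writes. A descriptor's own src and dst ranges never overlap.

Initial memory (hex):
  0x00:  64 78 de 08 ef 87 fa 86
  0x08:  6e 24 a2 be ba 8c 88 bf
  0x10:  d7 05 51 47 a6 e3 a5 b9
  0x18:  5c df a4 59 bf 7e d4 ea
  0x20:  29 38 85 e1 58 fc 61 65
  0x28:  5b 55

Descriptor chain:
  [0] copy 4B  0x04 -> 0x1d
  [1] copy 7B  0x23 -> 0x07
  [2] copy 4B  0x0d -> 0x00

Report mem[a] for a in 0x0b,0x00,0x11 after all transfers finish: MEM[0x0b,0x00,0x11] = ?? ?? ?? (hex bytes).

MEM[0x0b,0x00,0x11] = 65 55 05

D0: mem[0x1d..0x20] <- [ef 87 fa 86]
D1: mem[0x07..0x0d] <- [e1 58 fc 61 65 5b 55]
D2: mem[0x00..0x03] <- [55 88 bf d7]
query mem[0x0b]=0x65, mem[0x00]=0x55, mem[0x11]=0x05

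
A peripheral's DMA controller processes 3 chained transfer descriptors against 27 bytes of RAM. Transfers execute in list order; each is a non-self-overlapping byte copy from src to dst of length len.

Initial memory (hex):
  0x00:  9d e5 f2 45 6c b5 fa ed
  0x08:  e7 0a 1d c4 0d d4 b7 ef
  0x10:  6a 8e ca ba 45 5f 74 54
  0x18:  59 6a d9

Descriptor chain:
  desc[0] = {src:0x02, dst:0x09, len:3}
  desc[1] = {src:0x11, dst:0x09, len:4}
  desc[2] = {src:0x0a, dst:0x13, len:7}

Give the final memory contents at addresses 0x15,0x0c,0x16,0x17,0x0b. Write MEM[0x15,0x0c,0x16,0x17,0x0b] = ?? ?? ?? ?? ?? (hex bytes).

D0: mem[0x09..0x0b] <- [f2 45 6c]
D1: mem[0x09..0x0c] <- [8e ca ba 45]
D2: mem[0x13..0x19] <- [ca ba 45 d4 b7 ef 6a]
query mem[0x15]=0x45, mem[0x0c]=0x45, mem[0x16]=0xd4, mem[0x17]=0xb7, mem[0x0b]=0xba

MEM[0x15,0x0c,0x16,0x17,0x0b] = 45 45 d4 b7 ba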